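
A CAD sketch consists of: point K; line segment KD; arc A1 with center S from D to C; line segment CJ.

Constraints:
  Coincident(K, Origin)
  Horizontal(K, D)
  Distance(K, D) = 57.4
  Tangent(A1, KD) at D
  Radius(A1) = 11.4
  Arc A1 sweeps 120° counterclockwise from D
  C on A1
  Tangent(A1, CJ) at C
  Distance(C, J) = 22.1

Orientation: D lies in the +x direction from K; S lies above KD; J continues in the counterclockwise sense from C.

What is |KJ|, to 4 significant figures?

66.89

K is at the origin; KD is horizontal with |KD| = 57.4 and D on the +x side, so D = (57.40, 0.000). A1 meets KD tangentially, so SD is at right angles to KD, so S = D + (0, 11.4) = (57.40, 11.40). On A1, D sits at bearing -90° from S; a 120° counterclockwise sweep puts C at bearing 30°, so C = S + 11.4·(cos 30°, sin 30°) = (67.27, 17.10). The tangent condition forces SC to be normal to CJ, so CJ runs along (−sin 30°, cos 30°); with |CJ| = 22.1, J = (56.22, 36.24). Then |KJ| = |J − K| = 66.89.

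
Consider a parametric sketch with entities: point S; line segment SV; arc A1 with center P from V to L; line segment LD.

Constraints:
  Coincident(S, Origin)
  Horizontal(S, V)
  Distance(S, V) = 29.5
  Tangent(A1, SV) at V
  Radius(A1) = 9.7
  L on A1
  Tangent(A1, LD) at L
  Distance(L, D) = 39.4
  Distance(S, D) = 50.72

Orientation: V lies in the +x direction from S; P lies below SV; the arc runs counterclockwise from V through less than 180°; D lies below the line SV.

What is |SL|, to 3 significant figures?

21.7

Checks: |SV| = 29.50 ✓; |PL| = 9.700 ✓; ∠(PL, LD) = 90.00° ✓; |LD| = 39.40 ✓; |SD| = 50.72 ✓.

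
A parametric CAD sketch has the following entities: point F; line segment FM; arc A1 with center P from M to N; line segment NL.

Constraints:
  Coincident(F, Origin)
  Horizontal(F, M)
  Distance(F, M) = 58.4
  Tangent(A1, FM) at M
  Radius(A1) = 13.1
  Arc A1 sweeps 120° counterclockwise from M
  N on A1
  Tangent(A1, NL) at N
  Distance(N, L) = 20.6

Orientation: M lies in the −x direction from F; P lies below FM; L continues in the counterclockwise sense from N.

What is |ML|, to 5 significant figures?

37.505

F is at the origin; F and M share the same y with |FM| = 58.4 and M on the −x side, so M = (-58.400, 0.0000). Tangency of A1 to FM means the radius PM is perpendicular to FM, so P = M + (0, -13.1) = (-58.400, -13.100). On A1, M sits at bearing 90° from P; a 120° counterclockwise sweep puts N at bearing 210°, so N = P + 13.1·(cos 210°, sin 210°) = (-69.745, -19.650). The tangent condition forces PN to be normal to NL, so NL runs along (−sin 210°, cos 210°); with |NL| = 20.6, L = (-59.445, -37.490). Then |ML| = |L − M| = 37.505.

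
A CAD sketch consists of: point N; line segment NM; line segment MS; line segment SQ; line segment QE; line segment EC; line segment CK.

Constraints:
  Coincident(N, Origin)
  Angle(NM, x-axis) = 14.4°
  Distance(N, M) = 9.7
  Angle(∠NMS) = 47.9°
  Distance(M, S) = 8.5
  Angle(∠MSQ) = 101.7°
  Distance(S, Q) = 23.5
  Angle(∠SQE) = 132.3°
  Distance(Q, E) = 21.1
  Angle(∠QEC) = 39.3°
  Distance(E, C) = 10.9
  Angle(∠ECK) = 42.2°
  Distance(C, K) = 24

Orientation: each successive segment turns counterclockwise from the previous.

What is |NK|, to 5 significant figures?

40.312

∠QEC = 39.3° gives EC at 53.200° from the x-axis; with |EC| = 10.9, C = (-6.9180, -21.807). ∠ECK = 42.2° gives CK at -169.00° from the x-axis; with |CK| = 24.0, K = (-30.477, -26.387). Then |NK| = |K − N| = 40.312.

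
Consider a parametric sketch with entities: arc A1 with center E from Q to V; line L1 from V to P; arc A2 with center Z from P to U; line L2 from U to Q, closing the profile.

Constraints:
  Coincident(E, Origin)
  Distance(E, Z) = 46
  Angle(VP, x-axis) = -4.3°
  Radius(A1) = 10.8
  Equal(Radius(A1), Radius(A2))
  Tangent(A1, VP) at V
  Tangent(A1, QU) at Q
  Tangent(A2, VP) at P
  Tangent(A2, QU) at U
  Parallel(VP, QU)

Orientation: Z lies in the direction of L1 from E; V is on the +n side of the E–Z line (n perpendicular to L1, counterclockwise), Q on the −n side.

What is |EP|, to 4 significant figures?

47.25

The slot axis is L1's direction at -4.3°, so u = (cos -4.3°, sin -4.3°) = (0.9972, -0.07498) and n = (−sin -4.3°, cos -4.3°) = (0.07498, 0.9972). E is at the origin and Z lies 46.0 along u from E, so Z = 46.0·u = (45.87, -3.449). Tangency of A1 to both parallel lines with radius 10.8 puts V and Q at E ± 10.8·n: V = (0.8098, 10.77), Q = (-0.8098, -10.77). Equal radii place P and U the same way about Z: P = Z + 10.8·n = (46.68, 7.321), U = Z − 10.8·n = (45.06, -14.22). Then |EP| = |P − E| = 47.25.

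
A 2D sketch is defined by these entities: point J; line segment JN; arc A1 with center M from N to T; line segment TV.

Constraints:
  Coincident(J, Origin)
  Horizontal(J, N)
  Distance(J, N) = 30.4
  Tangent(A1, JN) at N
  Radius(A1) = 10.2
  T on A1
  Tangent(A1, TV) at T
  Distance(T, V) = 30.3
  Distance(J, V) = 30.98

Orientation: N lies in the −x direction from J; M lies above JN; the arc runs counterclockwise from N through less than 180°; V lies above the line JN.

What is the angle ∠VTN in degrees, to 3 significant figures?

151°

J is at the origin; J and N share the same y with |JN| = 30.4 and N on the −x side, so N = (-30.4, 0.00). A1 meets JN tangentially, so MN is at right angles to JN, so M = N + (0, 10.2) = (-30.4, 10.2). Since MT ⟂ TV (tangency), |MV| = √(10.2² + 30.3²) = 32.0 regardless of where T sits on A1. So V lies on both circle(J, 30.98) and circle(M, 32.0); the above-JN intersection is V = (-5.67, 30.5). T is the foot of the tangent from V: T = (-21.8, 4.78).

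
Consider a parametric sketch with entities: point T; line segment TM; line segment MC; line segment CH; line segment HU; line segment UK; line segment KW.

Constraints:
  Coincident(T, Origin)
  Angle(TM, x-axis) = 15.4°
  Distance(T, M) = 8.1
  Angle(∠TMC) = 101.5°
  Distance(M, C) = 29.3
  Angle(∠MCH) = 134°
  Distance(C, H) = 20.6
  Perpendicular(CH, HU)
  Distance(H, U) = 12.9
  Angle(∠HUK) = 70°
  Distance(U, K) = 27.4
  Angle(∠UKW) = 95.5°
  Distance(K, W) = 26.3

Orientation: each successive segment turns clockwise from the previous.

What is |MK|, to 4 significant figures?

23.22

CH ⟂ HU, so HU runs at 160.9°; with |HU| = 12.9, U = (2.135, -39.22). ∠HUK = 70.0° gives UK at 50.90° from the x-axis; with |UK| = 27.4, K = (19.42, -17.96). Then |MK| = |K − M| = 23.22.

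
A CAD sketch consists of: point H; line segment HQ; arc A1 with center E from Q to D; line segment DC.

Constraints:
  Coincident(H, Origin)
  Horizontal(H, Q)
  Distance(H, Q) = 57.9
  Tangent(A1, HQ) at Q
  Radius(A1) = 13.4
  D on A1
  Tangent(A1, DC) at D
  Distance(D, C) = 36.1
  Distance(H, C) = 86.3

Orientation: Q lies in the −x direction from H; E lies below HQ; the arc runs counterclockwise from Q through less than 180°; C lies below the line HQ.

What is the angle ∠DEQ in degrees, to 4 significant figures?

91.28°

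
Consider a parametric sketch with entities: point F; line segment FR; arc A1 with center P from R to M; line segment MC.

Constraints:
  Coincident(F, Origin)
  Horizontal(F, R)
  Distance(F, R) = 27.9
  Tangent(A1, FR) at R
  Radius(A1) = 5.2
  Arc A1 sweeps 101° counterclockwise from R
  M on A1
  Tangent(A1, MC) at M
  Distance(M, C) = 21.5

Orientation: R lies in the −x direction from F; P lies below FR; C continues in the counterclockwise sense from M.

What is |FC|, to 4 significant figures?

39.76

F is at the origin; FR is horizontal with |FR| = 27.9 and R on the −x side, so R = (-27.90, 0.000). The tangent condition forces PR to be normal to FR, so P = R + (0, -5.2) = (-27.90, -5.200). On A1, R sits at bearing 90° from P; a 101° counterclockwise sweep puts M at bearing 191°, so M = P + 5.2·(cos 191°, sin 191°) = (-33.00, -6.192). Tangency of A1 to MC means the radius PM is perpendicular to MC, so MC runs along (−sin 191°, cos 191°); with |MC| = 21.5, C = (-28.90, -27.30). Then |FC| = |C − F| = 39.76.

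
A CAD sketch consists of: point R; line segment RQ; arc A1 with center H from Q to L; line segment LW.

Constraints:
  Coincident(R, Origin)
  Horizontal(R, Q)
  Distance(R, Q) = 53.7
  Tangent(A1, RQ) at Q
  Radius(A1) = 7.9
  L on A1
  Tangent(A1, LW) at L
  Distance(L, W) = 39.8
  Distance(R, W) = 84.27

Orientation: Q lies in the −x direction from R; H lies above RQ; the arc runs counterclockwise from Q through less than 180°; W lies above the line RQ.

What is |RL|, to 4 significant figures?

49.11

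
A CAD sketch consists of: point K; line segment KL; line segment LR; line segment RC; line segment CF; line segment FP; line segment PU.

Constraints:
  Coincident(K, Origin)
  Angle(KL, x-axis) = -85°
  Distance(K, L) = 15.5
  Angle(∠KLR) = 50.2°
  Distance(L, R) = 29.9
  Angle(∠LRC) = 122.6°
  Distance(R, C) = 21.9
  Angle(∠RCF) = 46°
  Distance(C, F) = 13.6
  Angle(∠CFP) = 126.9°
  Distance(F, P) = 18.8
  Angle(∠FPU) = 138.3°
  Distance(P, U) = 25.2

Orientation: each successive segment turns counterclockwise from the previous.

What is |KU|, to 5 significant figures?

41.165

∠CFP = 126.9° gives FP at -70.700° from the x-axis; with |FP| = 18.8, P = (16.587, -2.0119). ∠FPU = 138.3° gives PU at -29.000° from the x-axis; with |PU| = 25.2, U = (38.628, -14.229). Then |KU| = |U − K| = 41.165.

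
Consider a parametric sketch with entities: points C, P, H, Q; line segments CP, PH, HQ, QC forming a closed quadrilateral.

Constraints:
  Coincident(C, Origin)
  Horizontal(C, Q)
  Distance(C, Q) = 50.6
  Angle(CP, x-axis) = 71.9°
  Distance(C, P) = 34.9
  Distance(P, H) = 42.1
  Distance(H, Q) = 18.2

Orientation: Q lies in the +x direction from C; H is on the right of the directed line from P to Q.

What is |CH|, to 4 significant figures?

32.75

Checks: C.y = 0.00, Q.y = 0.00 ✓; |PH| = 42.10 ✓; |HQ| = 18.20 ✓.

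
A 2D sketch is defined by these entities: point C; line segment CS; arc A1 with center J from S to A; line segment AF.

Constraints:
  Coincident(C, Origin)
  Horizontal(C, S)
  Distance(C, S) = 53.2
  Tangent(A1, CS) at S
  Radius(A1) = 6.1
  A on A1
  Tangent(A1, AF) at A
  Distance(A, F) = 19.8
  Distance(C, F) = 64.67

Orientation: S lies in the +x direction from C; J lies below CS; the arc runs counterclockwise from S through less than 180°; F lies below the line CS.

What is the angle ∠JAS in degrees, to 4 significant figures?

27.95°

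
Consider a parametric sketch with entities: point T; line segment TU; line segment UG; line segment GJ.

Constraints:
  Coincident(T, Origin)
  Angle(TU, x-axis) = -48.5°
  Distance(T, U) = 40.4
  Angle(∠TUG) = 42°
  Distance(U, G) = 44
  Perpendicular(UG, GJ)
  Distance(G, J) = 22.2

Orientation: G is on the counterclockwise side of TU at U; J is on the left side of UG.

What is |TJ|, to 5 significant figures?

14.789

∠TUG = 42.0°, so UG runs at -48.5° + (180° − 42.0°) = 89.500° from the x-axis; with |UG| = 44.0, G = U + 44.0·(cos 89.500°, sin 89.500°) = (27.154, 13.741). The perpendicularity gives GJ at right angles to UG; with |GJ| = 22.2 on the left of UG, J = G + 22.2·(-0.99996, 0.0087265) = (4.9547, 13.934). Then |TJ| = |J − T| = 14.789.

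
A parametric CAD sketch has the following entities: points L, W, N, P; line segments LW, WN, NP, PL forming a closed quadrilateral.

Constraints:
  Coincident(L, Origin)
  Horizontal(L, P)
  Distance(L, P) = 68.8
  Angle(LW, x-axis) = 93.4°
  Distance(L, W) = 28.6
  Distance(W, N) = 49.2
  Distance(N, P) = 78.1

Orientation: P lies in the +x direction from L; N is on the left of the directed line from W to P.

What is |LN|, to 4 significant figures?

73.05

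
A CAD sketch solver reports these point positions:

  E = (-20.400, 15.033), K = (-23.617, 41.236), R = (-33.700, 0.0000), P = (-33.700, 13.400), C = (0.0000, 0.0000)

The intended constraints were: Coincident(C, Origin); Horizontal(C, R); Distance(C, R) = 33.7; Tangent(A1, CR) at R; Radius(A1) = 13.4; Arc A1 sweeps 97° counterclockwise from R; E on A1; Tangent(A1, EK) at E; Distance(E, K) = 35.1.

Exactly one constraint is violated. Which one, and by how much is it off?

Distance(E, K) = 35.1 — off by 8.70.

C = (0.00, 0.00) ✓; C.y = 0.00, R.y = 0.00 ✓; |CR| = 33.70 ✓; ∠(PR, RC) = 90.00° ✓; |PR| = 13.40 ✓; bearing(P→E) − bearing(P→R) = 97.00° ✓; |PE| = 13.40 ✓; ∠(PE, EK) = 90.00° ✓; |EK| = 26.40 ✗.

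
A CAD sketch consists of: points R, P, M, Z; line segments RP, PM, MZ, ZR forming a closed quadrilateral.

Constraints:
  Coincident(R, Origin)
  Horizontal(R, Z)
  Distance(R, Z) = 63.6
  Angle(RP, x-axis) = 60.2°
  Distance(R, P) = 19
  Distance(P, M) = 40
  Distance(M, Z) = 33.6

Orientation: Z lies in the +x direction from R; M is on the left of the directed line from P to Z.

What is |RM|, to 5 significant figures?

55.690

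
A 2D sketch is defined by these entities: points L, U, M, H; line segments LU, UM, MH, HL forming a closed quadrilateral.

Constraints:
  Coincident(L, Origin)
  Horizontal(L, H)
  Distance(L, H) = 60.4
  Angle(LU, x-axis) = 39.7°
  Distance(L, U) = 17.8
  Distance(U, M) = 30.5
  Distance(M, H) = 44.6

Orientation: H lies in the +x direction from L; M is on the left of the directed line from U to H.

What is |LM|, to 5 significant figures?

48.080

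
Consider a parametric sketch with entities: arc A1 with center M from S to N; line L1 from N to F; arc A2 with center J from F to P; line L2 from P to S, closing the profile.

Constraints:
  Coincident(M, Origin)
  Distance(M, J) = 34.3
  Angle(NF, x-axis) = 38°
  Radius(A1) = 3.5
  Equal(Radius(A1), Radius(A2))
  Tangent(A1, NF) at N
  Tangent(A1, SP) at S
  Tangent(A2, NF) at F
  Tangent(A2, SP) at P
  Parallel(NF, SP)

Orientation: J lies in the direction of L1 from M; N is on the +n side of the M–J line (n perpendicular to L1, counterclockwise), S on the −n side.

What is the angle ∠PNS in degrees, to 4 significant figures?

78.47°

The slot axis is L1's direction at 38.0°, so u = (cos 38.0°, sin 38.0°) = (0.7880, 0.6157) and n = (−sin 38.0°, cos 38.0°) = (-0.6157, 0.7880). M is at the origin and J lies 34.3 along u from M, so J = 34.3·u = (27.03, 21.12). Tangency of A1 to both parallel lines with radius 3.5 puts N and S at M ± 3.5·n: N = (-2.155, 2.758), S = (2.155, -2.758). Equal radii place F and P the same way about J: F = J + 3.5·n = (24.87, 23.88), P = J − 3.5·n = (29.18, 18.36). Then cos ∠PNS = NP·NS / (|NP||NS|), giving 78.47°.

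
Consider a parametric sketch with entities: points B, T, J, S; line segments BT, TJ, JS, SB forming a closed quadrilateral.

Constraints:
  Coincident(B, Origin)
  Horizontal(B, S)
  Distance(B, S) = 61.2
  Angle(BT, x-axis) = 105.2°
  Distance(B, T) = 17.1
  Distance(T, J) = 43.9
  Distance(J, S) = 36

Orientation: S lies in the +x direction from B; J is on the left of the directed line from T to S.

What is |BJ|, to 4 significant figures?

46.93

B is at the origin; B and S share the same y with |BS| = 61.2 and S in +x, so S = (61.2, 0). BT runs at 105.2° with |BT| = 17.1, so T = (-4.483, 16.50). J is determined by |TJ| = 43.9 and |JS| = 36.0 together: it lies at the intersection of circle(T, 43.9) and circle(S, 36.0). With |TS| = 67.72, the foot of the radical line on TS is 38.52 from T and the perpendicular offset is √(43.9² − 38.52²) = 21.05. Taking the left-of-TS solution: J = (38.01, 27.53).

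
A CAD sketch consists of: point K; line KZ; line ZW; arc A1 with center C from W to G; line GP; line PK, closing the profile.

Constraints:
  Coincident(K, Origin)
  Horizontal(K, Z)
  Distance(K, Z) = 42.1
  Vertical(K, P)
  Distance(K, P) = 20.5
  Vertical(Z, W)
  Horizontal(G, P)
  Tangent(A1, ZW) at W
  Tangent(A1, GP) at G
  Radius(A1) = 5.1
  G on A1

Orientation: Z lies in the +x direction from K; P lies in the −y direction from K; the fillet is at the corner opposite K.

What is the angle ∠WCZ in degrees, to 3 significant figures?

71.7°

The virtual corner opposite K is at (42.1, -20.5). A1 meets ZW tangentially, so CW is at right angles to ZW and the tangent condition forces CG to be normal to GP, with radius 5.1, so the center C sits 5.1 in from both sides at C = (37.0, -15.4). That places the tangent points at W = (42.1, -15.4) on ZW and G = (37.0, -20.5) on GP. Then cos ∠WCZ = CW·CZ / (|CW||CZ|), giving 71.7°.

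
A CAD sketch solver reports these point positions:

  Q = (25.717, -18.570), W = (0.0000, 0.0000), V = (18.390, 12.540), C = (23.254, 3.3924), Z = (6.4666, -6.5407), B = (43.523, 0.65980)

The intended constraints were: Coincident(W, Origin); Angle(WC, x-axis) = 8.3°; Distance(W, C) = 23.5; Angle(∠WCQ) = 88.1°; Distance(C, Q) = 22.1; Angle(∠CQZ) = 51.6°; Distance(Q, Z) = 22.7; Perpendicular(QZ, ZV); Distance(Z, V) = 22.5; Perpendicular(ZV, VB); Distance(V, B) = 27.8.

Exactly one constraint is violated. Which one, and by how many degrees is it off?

Perpendicular(ZV, VB) — off by 6.70°.

W = (0.00, 0.00) ✓; WC at 8.300° ✓; |WC| = 23.50 ✓; ∠WCQ = 88.10° ✓; |CQ| = 22.10 ✓; ∠CQZ = 51.60° ✓; |QZ| = 22.70 ✓; ∠(QZ, ZV) = 90.00° ✓; |ZV| = 22.50 ✓; ∠(ZV, VB) = 83.30° ✗; |VB| = 27.80 ✓.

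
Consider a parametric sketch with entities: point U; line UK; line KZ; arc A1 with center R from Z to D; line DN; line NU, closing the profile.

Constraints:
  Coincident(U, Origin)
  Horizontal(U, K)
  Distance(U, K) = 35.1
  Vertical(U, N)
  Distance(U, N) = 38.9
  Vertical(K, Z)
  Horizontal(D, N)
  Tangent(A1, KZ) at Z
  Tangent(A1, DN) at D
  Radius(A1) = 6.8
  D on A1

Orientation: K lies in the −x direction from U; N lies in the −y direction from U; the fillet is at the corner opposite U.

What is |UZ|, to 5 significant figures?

47.565

U is at the origin; UK is horizontal with |UK| = 35.1 and K on the −x side, so K = (-35.100, 0.0000). U and N share the same x with |UN| = 38.9 and N on the −y side, so N = (0.0000, -38.900). The virtual corner opposite U is at (-35.100, -38.900). A1 meets KZ tangentially, so RZ is at right angles to KZ and the tangent condition forces RD to be normal to DN, with radius 6.8, so the center R sits 6.8 in from both sides at R = (-28.300, -32.100). That places the tangent points at Z = (-35.100, -32.100) on KZ and D = (-28.300, -38.900) on DN. Then |UZ| = |Z − U| = 47.565.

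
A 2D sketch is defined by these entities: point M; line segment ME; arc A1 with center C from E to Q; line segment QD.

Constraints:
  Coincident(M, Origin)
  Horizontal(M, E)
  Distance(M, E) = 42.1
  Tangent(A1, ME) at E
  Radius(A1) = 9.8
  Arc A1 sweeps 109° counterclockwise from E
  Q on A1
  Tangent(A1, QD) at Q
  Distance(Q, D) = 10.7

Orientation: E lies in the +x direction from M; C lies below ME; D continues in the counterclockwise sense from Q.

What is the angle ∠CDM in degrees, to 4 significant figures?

81.02°

M is at the origin; ME is horizontal with |ME| = 42.1 and E on the +x side, so E = (42.10, 0.000). Since A1 is tangent to ME there, CE ⟂ ME, so C = E + (0, -9.8) = (42.10, -9.800). On A1, E sits at bearing 90° from C; a 109° counterclockwise sweep puts Q at bearing 199°, so Q = C + 9.8·(cos 199°, sin 199°) = (32.83, -12.99). A1 meets QD tangentially, so CQ is at right angles to QD, so QD runs along (−sin 199°, cos 199°); with |QD| = 10.7, D = (36.32, -23.11). Then cos ∠CDM = DC·DM / (|DC||DM|), giving 81.02°.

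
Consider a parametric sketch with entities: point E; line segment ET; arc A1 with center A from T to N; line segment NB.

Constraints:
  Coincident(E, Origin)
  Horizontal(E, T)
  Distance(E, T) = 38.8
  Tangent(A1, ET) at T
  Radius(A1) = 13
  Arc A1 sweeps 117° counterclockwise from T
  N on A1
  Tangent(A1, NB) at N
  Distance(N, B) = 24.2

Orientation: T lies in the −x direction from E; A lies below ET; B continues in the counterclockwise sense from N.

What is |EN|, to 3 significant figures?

53.8

E is at the origin; E and T share the same y with |ET| = 38.8 and T on the −x side, so T = (-38.8, 0.00). Tangency of A1 to ET means the radius AT is perpendicular to ET, so A = T + (0, -13) = (-38.8, -13.0). On A1, T sits at bearing 90° from A; a 117° counterclockwise sweep puts N at bearing 207°, so N = A + 13.0·(cos 207°, sin 207°) = (-50.4, -18.9). Then |EN| = |N − E| = 53.8.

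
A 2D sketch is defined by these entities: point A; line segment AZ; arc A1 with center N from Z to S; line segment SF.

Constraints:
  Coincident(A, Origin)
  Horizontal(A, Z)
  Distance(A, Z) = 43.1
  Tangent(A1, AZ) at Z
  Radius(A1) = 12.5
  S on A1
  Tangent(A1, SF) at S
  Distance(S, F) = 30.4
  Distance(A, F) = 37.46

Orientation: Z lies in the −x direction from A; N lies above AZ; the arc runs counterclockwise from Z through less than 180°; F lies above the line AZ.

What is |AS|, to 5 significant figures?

32.792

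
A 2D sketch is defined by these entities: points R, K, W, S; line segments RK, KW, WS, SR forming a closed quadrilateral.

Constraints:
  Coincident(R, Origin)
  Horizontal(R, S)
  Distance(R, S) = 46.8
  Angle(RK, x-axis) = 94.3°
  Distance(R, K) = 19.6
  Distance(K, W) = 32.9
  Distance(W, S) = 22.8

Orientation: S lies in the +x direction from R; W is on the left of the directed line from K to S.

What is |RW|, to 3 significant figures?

35.5

R is at the origin; R and S share the same y with |RS| = 46.8 and S in +x, so S = (46.8, 0). RK runs at 94.3° with |RK| = 19.6, so K = (-1.47, 19.5). W is determined by |KW| = 32.9 and |WS| = 22.8 together: it lies at the intersection of circle(K, 32.9) and circle(S, 22.8). With |KS| = 52.1, the foot of the radical line on KS is 31.4 from K and the perpendicular offset is √(32.9² − 31.4²) = 9.69. Taking the left-of-KS solution: W = (31.3, 16.7).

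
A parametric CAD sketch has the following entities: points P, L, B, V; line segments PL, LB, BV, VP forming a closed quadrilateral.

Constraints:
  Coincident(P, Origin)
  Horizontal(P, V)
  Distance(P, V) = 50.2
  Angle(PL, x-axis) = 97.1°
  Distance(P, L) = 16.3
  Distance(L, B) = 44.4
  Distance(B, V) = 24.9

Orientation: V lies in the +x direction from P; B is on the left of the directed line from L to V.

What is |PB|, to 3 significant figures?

47.9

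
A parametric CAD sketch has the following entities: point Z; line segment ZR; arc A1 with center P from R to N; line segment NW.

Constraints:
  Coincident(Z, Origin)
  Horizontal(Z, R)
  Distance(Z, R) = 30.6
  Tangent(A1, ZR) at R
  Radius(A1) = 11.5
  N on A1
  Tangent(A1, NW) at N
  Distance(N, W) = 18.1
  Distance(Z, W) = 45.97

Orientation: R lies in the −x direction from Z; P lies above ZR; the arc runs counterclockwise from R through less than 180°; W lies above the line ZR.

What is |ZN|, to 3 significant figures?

28.1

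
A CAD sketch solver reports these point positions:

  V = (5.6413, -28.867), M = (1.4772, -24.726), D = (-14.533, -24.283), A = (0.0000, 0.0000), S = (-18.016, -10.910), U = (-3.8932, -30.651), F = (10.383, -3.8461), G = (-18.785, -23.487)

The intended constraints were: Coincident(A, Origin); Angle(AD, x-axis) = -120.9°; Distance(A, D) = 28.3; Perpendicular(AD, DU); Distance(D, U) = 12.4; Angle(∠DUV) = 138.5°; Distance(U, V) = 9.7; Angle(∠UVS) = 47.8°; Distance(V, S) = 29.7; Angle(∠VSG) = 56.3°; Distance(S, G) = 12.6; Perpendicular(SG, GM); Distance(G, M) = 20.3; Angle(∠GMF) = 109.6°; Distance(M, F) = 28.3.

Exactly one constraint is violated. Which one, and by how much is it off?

Distance(M, F) = 28.3 — off by 5.60.

A = (0.00, 0.00) ✓; AD at -120.9° ✓; |AD| = 28.30 ✓; ∠(AD, DU) = 90.00° ✓; |DU| = 12.40 ✓; ∠DUV = 138.5° ✓; |UV| = 9.700 ✓; ∠UVS = 47.80° ✓; |VS| = 29.70 ✓; ∠VSG = 56.30° ✓; |SG| = 12.60 ✓; ∠(SG, GM) = 90.00° ✓; |GM| = 20.30 ✓; ∠GMF = 109.6° ✓; |MF| = 22.70 ✗.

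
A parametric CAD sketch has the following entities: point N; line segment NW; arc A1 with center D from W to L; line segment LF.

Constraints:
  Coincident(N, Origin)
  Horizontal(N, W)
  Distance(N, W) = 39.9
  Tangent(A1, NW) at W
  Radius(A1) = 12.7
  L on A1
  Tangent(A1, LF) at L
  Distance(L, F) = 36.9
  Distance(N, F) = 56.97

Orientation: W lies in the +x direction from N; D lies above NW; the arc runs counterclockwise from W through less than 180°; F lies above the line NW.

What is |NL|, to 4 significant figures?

54.01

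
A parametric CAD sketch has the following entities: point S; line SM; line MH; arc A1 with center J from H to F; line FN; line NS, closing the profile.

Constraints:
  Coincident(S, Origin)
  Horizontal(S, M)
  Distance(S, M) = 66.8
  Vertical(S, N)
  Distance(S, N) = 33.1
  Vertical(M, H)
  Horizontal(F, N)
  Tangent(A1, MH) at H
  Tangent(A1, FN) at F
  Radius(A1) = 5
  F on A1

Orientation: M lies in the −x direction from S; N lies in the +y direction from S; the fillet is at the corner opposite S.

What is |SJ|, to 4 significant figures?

67.89

S is at the origin; SM is horizontal with |SM| = 66.8 and M on the −x side, so M = (-66.80, 0.000). SN is vertical with |SN| = 33.1 and N on the +y side, so N = (0.000, 33.10). The virtual corner opposite S is at (-66.80, 33.10). Tangency of A1 to MH means the radius JH is perpendicular to MH and tangency of A1 to FN means the radius JF is perpendicular to FN, with radius 5.0, so the center J sits 5.0 in from both sides at J = (-61.80, 28.10). Then |SJ| = |J − S| = 67.89.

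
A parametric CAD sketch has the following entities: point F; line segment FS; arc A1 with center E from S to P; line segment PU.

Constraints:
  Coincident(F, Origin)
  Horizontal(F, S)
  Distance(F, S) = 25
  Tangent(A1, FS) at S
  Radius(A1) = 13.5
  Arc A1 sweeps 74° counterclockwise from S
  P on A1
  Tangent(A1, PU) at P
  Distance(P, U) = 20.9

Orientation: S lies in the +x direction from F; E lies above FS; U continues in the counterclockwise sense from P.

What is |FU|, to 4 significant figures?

52.96

F is at the origin; F and S share the same y with |FS| = 25.0 and S on the +x side, so S = (25.00, 0.000). The tangent condition forces ES to be normal to FS, so E = S + (0, 13.5) = (25.00, 13.50). On A1, S sits at bearing -90° from E; a 74° counterclockwise sweep puts P at bearing -16°, so P = E + 13.5·(cos -16°, sin -16°) = (37.98, 9.779). Since A1 is tangent to PU there, EP ⟂ PU, so PU runs along (−sin -16°, cos -16°); with |PU| = 20.9, U = (43.74, 29.87). Then |FU| = |U − F| = 52.96.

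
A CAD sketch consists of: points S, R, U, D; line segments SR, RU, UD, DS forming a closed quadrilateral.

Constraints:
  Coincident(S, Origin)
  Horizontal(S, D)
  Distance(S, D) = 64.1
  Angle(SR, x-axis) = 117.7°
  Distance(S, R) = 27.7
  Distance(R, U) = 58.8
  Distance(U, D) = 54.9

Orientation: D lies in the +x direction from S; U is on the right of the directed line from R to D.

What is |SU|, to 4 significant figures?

31.13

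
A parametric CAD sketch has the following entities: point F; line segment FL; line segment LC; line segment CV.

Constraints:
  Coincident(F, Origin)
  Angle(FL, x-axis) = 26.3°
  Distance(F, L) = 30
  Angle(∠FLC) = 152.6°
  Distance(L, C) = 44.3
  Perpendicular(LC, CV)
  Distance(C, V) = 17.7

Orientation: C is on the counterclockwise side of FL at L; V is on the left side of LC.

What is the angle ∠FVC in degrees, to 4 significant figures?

86.86°

F is at the origin; FL runs at 26.3° with length 30.0, so L = 30.0·(cos 26.3°, sin 26.3°) = (26.89, 13.29). ∠FLC = 152.6°, so LC runs at 26.3° + (180° − 152.6°) = 53.70° from the x-axis; with |LC| = 44.3, C = L + 44.3·(cos 53.70°, sin 53.70°) = (53.12, 48.99). LC is perpendicular to CV; with |CV| = 17.7 on the left of LC, V = C + 17.7·(-0.8059, 0.5920) = (38.86, 59.47). Then cos ∠FVC = VF·VC / (|VF||VC|), giving 86.86°.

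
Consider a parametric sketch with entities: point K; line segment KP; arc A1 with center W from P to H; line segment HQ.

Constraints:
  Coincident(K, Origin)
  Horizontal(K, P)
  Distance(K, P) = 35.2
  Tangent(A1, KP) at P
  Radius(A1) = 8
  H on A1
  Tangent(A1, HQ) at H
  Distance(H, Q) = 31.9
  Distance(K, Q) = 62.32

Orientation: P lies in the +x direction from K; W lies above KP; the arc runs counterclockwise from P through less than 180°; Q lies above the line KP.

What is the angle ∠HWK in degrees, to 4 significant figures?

154.9°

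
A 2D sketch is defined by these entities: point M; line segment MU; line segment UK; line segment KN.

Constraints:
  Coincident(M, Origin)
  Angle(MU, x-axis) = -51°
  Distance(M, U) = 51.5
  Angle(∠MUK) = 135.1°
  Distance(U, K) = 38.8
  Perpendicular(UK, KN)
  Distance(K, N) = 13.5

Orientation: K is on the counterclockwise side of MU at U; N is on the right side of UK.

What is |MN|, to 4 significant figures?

90.29

∠MUK = 135.1°, so UK runs at -51.0° + (180° − 135.1°) = -6.100° from the x-axis; with |UK| = 38.8, K = U + 38.8·(cos -6.100°, sin -6.100°) = (70.99, -44.15). UK is perpendicular to KN; with |KN| = 13.5 on the right of UK, N = K + 13.5·(-0.1063, -0.9943) = (69.56, -57.57). Then |MN| = |N − M| = 90.29.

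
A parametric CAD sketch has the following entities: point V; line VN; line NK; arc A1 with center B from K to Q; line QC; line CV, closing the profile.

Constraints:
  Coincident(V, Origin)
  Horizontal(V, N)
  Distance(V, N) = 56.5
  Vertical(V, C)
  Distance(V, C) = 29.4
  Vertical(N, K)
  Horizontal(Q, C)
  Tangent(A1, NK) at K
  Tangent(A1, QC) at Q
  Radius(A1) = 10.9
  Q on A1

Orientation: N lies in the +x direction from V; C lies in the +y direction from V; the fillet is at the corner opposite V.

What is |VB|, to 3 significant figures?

49.2

V is at the origin; V and N share the same y with |VN| = 56.5 and N on the +x side, so N = (56.5, 0.00). VC is vertical with |VC| = 29.4 and C on the +y side, so C = (0.00, 29.4). The virtual corner opposite V is at (56.5, 29.4). A1 meets NK tangentially, so BK is at right angles to NK and tangency of A1 to QC means the radius BQ is perpendicular to QC, with radius 10.9, so the center B sits 10.9 in from both sides at B = (45.6, 18.5). Then |VB| = |B − V| = 49.2.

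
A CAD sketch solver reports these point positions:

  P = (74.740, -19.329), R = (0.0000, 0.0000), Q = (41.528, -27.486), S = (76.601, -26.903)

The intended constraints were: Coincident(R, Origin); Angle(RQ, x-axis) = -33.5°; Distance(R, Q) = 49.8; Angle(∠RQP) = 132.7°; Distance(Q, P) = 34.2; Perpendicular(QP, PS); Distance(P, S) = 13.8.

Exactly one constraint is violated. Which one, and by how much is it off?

Distance(P, S) = 13.8 — off by 6.00.

R = (0.00, 0.00) ✓; RQ at -33.50° ✓; |RQ| = 49.80 ✓; ∠RQP = 132.7° ✓; |QP| = 34.20 ✓; ∠(QP, PS) = 89.99° ✓; |PS| = 7.799 ✗.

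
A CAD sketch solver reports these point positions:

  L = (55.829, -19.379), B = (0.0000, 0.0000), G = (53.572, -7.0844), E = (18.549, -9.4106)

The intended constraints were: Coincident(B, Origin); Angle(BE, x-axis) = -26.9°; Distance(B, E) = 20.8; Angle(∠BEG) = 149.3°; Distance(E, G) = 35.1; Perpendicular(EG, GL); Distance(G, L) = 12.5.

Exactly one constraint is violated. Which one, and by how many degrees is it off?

Perpendicular(EG, GL) — off by 6.60°.

B = (0.00, 0.00) ✓; BE at -26.90° ✓; |BE| = 20.80 ✓; ∠BEG = 149.3° ✓; |EG| = 35.10 ✓; ∠(EG, GL) = 83.40° ✗; |GL| = 12.50 ✓.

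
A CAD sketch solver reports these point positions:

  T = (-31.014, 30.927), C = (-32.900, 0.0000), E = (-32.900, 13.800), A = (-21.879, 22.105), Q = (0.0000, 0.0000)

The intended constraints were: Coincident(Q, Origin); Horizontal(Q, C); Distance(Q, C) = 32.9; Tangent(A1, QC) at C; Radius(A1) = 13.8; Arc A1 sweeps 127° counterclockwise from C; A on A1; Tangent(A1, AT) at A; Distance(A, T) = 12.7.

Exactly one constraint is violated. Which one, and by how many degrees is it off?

Tangent(A1, AT) at A — off by 9.00°.

Q = (0.00, 0.00) ✓; Q.y = 0.00, C.y = 0.00 ✓; |QC| = 32.90 ✓; ∠(EC, CQ) = 90.00° ✓; |EC| = 13.80 ✓; bearing(E→A) − bearing(E→C) = 127.0° ✓; |EA| = 13.80 ✓; ∠(EA, AT) = 81.00° ✗; |AT| = 12.70 ✓.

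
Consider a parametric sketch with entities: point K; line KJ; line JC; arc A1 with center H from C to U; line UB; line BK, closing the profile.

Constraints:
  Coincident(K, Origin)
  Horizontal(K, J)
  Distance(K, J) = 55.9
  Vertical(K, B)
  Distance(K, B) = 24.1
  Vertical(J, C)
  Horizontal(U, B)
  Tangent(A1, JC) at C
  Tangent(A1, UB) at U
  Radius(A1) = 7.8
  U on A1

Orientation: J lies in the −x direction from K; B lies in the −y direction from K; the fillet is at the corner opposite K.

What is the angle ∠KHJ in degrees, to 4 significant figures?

96.85°

KB is vertical with |KB| = 24.1 and B on the −y side, so B = (0.000, -24.10). The virtual corner opposite K is at (-55.90, -24.10). Since A1 is tangent to JC there, HC ⟂ JC and tangency of A1 to UB means the radius HU is perpendicular to UB, with radius 7.8, so the center H sits 7.8 in from both sides at H = (-48.10, -16.30). Then cos ∠KHJ = HK·HJ / (|HK||HJ|), giving 96.85°.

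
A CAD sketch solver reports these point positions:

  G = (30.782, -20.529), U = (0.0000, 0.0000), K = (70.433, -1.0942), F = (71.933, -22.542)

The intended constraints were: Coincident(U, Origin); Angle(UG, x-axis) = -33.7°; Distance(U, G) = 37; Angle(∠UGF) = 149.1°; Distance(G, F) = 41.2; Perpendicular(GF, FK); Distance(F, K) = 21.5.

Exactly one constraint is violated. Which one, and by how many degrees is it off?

Perpendicular(GF, FK) — off by 6.80°.

U = (0.00, 0.00) ✓; UG at -33.70° ✓; |UG| = 37.00 ✓; ∠UGF = 149.1° ✓; |GF| = 41.20 ✓; ∠(GF, FK) = 96.80° ✗; |FK| = 21.50 ✓.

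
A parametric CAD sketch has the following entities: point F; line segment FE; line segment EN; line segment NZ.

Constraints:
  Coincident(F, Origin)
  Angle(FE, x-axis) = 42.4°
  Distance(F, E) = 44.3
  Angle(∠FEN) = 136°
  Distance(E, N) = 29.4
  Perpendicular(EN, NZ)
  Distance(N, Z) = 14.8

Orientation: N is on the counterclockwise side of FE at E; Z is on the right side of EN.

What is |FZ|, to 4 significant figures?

76.36

F is at the origin; FE runs at 42.4° with length 44.3, so E = 44.3·(cos 42.4°, sin 42.4°) = (32.71, 29.87). ∠FEN = 136.0°, so EN runs at 42.4° + (180° − 136.0°) = 86.40° from the x-axis; with |EN| = 29.4, N = E + 29.4·(cos 86.40°, sin 86.40°) = (34.56, 59.21). The perpendicularity gives NZ at right angles to EN; with |NZ| = 14.8 on the right of EN, Z = N + 14.8·(0.9980, -0.06279) = (49.33, 58.28). Then |FZ| = |Z − F| = 76.36.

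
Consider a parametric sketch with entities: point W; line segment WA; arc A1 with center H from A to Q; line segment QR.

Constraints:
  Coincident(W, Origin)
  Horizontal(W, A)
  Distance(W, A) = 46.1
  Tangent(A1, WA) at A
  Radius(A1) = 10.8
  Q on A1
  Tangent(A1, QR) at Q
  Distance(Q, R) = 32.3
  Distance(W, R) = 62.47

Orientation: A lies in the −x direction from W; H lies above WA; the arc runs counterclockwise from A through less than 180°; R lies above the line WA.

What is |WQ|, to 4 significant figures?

38.09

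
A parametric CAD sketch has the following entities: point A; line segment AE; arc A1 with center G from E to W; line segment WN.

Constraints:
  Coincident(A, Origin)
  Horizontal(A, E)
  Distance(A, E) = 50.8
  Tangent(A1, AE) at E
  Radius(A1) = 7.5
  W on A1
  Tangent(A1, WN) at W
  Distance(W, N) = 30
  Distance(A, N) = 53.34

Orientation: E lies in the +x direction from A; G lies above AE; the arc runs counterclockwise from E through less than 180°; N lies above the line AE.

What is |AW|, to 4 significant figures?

58.10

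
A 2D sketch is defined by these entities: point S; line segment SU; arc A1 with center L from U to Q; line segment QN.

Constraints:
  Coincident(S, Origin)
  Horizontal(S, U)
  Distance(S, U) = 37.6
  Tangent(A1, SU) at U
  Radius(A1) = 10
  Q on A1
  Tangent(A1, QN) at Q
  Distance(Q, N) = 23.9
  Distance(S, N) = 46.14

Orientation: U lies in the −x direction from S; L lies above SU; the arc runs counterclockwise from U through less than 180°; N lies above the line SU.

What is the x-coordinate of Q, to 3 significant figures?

-27.7

S is at the origin; SU is horizontal with |SU| = 37.6 and U on the −x side, so U = (-37.6, 0.00). Tangency of A1 to SU means the radius LU is perpendicular to SU, so L = U + (0, 10) = (-37.6, 10.0). Since LQ ⟂ QN (tangency), |LN| = √(10.0² + 23.9²) = 25.9 regardless of where Q sits on A1. So N lies on both circle(S, 46.14) and circle(L, 25.9); the above-SU intersection is N = (-30.2, 34.8). Q is the foot of the tangent from N: Q = (-27.7, 11.1).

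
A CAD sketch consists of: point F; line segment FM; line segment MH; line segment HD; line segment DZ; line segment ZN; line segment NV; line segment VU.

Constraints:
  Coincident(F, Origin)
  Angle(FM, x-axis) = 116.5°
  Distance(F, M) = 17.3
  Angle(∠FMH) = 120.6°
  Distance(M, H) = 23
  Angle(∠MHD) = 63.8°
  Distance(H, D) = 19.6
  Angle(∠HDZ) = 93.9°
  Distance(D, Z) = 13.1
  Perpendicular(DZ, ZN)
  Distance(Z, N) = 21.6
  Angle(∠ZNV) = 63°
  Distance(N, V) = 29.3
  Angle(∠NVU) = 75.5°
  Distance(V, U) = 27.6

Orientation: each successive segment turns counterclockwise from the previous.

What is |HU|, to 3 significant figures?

32.6

F is at the origin; FM runs at 116.5° with length 17.3, so M = (-7.72, 15.5). ∠FMH = 120.6° gives MH at 176° from the x-axis; with |MH| = 23.0, H = (-30.7, 17.1). ∠MHD = 63.8° gives HD at -67.9° from the x-axis; with |HD| = 19.6, D = (-23.3, -1.03). ∠HDZ = 93.9° gives DZ at 18.2° from the x-axis; with |DZ| = 13.1, Z = (-10.8, 3.06). DZ ⟂ ZN, so ZN runs at 108°; with |ZN| = 21.6, N = (-17.6, 23.6). ∠ZNV = 63.0° gives NV at -135° from the x-axis; with |NV| = 29.3, V = (-38.2, 2.79). ∠NVU = 75.5° gives VU at -30.3° from the x-axis; with |VU| = 27.6, U = (-14.4, -11.1). Then |HU| = |U − H| = 32.6.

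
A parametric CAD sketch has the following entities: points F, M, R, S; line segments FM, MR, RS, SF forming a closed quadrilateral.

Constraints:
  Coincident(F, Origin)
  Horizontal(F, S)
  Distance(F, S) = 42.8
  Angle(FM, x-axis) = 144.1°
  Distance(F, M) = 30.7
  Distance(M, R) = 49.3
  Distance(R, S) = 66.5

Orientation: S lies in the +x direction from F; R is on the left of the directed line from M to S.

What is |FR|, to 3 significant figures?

56.3

F is at the origin; FS is horizontal with |FS| = 42.8 and S in +x, so S = (42.8, 0). FM runs at 144.1° with |FM| = 30.7, so M = (-24.9, 18.0). R is determined by |MR| = 49.3 and |RS| = 66.5 together: it lies at the intersection of circle(M, 49.3) and circle(S, 66.5). With |MS| = 70.0, the foot of the radical line on MS is 20.8 from M and the perpendicular offset is √(49.3² − 20.8²) = 44.7. Taking the left-of-MS solution: R = (6.71, 55.9).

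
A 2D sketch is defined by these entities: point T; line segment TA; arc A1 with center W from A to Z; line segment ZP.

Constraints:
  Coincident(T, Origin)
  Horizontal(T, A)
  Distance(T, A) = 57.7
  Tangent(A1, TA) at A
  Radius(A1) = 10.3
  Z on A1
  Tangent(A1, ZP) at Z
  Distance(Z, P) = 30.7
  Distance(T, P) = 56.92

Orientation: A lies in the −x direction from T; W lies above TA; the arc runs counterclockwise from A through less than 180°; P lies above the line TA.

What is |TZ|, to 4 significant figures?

48.31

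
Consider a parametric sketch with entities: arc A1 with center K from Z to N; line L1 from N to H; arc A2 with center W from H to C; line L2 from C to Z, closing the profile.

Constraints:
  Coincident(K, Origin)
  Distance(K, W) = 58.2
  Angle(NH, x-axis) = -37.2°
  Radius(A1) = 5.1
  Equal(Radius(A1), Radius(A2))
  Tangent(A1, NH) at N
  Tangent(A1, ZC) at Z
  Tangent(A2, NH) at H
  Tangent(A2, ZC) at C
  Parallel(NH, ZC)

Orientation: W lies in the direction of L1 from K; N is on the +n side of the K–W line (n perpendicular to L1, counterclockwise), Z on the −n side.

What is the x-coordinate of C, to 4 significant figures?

43.27

The slot axis is L1's direction at -37.2°, so u = (cos -37.2°, sin -37.2°) = (0.7965, -0.6046) and n = (−sin -37.2°, cos -37.2°) = (0.6046, 0.7965). K is at the origin and W lies 58.2 along u from K, so W = 58.2·u = (46.36, -35.19). Tangency of A1 to both parallel lines with radius 5.1 puts N and Z at K ± 5.1·n: N = (3.083, 4.062), Z = (-3.083, -4.062). Equal radii place H and C the same way about W: H = W + 5.1·n = (49.44, -31.13), C = W − 5.1·n = (43.27, -39.25). So C.x = 43.27.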